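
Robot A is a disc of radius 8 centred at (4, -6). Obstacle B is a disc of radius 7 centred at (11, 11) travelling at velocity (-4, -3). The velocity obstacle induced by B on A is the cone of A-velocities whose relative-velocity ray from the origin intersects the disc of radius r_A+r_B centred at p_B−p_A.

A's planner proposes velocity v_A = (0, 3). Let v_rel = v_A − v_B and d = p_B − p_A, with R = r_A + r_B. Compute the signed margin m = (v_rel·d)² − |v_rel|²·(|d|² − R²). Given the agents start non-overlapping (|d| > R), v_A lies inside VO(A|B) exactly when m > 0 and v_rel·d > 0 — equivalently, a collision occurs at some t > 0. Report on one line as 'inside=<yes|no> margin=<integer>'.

d = (7, 17),  |d|² = 338;  R = 8+7 = 15,  c = 338−15² = 113
v_rel = (4, 6),  |v_rel|² = 52;  v_rel·d = (4)·(7) + (6)·(17) = 130
52·t² − 260·t + 113 = 0  ⇒  m = 130² − 52·113 = 11024
m = 11024 > 0,  v_rel·d = 130 > 0  ⇒  inside

inside=yes margin=11024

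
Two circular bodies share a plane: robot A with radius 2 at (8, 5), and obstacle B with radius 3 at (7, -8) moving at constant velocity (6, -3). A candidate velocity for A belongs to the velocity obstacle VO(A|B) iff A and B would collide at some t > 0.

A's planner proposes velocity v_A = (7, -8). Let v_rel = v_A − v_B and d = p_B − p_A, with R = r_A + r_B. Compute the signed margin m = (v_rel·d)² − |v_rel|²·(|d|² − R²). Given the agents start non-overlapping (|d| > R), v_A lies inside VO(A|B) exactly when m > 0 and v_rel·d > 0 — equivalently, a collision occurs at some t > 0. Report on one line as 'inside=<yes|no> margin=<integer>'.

d = (-1, -13),  |d|² = 170;  R = 2+3 = 5,  c = 170−5² = 145
v_rel = (1, -5),  |v_rel|² = 26;  v_rel·d = (1)·(-1) + (-5)·(-13) = 64
26·t² − 128·t + 145 = 0  ⇒  m = 64² − 26·145 = 326
m = 326 > 0,  v_rel·d = 64 > 0  ⇒  inside

inside=yes margin=326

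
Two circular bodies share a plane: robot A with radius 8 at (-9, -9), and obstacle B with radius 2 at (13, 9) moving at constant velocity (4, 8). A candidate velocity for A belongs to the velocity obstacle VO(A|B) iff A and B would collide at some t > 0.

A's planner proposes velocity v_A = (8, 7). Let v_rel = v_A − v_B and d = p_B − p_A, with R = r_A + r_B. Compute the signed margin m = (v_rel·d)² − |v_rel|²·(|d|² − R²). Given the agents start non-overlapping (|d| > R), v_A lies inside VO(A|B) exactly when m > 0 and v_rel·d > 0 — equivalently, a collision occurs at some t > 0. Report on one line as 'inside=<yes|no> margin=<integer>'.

d = (22, 18),  |d|² = 808;  R = 8+2 = 10,  c = 808−10² = 708
v_rel = (4, -1),  |v_rel|² = 17;  v_rel·d = (4)·(22) + (-1)·(18) = 70
17·t² − 140·t + 708 = 0  ⇒  m = 70² − 17·708 = -7136
m = -7136 < 0,  v_rel·d = 70 > 0  ⇒  outside

inside=no margin=-7136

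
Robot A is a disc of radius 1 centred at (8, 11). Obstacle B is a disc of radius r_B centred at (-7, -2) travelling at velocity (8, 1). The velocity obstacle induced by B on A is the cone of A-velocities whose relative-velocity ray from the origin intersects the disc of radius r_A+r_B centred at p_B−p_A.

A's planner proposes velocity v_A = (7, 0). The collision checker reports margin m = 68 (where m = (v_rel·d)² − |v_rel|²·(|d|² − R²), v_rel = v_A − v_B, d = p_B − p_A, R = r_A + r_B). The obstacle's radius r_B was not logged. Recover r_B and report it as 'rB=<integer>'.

m = 68
d = (-15, -13);  v_rel = (-1, -1),  |v_rel|² = 2
v_rel×d = (-1)·(-13) − (-1)·(-15) = -2
since m = R²·2 − (-2)²:  R² = (4 + 68) / 2 = 36
R = √36 = 6  ⇒  r_B = 6 − 1 = 5

rB=5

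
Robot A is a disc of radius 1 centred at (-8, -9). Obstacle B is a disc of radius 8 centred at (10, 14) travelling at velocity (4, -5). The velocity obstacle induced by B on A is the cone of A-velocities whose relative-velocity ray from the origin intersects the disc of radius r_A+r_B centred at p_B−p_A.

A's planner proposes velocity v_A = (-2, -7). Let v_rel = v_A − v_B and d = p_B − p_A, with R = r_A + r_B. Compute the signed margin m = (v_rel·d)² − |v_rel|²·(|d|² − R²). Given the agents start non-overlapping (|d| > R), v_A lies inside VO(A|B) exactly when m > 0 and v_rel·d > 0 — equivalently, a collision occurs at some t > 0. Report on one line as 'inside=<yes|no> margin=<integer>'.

d = (18, 23),  |d|² = 853;  R = 1+8 = 9,  c = 853−9² = 772
v_rel = (-6, -2),  |v_rel|² = 40;  v_rel·d = (-6)·(18) + (-2)·(23) = -154
40·t² + 308·t + 772 = 0  ⇒  m = (-154)² − 40·772 = -7164
m = -7164 < 0,  v_rel·d = -154 < 0  ⇒  outside

inside=no margin=-7164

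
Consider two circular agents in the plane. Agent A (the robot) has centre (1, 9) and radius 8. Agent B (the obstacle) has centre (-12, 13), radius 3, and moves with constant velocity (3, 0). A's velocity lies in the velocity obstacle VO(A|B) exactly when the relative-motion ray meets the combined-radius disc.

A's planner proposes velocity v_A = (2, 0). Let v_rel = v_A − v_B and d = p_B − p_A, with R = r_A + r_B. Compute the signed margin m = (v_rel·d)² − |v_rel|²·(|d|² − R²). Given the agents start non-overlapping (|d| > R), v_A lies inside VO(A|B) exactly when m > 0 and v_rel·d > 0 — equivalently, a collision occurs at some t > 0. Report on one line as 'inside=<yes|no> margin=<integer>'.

d = (-13, 4),  |d|² = 185;  R = 8+3 = 11,  c = 185−11² = 64
v_rel = (-1, 0),  |v_rel|² = 1;  v_rel·d = (-1)·(-13) + (0)·(4) = 13
1·t² − 26·t + 64 = 0  ⇒  m = 13² − 1·64 = 105
m = 105 > 0,  v_rel·d = 13 > 0  ⇒  inside

inside=yes margin=105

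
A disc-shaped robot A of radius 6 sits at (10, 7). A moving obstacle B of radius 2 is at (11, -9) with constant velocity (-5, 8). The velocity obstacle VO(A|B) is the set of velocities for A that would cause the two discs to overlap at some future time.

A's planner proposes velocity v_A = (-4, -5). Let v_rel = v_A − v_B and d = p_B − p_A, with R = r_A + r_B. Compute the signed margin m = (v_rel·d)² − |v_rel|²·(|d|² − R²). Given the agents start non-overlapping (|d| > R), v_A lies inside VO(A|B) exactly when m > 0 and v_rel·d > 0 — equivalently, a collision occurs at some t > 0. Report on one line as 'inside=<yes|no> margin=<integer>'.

d = (1, -16),  |d|² = 257;  R = 6+2 = 8,  c = 257−8² = 193
v_rel = (1, -13),  |v_rel|² = 170;  v_rel·d = (1)·(1) + (-13)·(-16) = 209
170·t² − 418·t + 193 = 0  ⇒  m = 209² − 170·193 = 10871
m = 10871 > 0,  v_rel·d = 209 > 0  ⇒  inside

inside=yes margin=10871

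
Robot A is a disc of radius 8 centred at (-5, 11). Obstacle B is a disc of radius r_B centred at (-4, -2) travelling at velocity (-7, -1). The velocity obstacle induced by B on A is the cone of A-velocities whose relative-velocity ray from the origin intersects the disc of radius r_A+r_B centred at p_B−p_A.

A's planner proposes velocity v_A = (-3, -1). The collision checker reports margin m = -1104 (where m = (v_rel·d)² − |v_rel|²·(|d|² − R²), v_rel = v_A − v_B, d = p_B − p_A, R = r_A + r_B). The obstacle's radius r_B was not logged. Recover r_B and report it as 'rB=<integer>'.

m = -1104
d = (1, -13);  v_rel = (4, 0),  |v_rel|² = 16
v_rel×d = (4)·(-13) − (0)·(1) = -52
since m = R²·16 − (-52)²:  R² = (2704 + -1104) / 16 = 100
R = √100 = 10  ⇒  r_B = 10 − 8 = 2

rB=2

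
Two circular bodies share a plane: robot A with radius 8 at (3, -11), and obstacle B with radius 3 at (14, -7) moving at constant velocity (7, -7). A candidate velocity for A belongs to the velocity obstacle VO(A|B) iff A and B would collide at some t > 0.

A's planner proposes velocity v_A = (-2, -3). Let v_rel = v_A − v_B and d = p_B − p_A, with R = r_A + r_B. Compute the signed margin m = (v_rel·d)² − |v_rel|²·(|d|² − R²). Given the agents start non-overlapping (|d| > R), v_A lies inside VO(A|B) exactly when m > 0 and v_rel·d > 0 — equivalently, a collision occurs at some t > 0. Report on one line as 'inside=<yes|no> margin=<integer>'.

d = (11, 4),  |d|² = 137;  R = 8+3 = 11,  c = 137−11² = 16
v_rel = (-9, 4),  |v_rel|² = 97;  v_rel·d = (-9)·(11) + (4)·(4) = -83
97·t² + 166·t + 16 = 0  ⇒  m = (-83)² − 97·16 = 5337
m = 5337 > 0,  v_rel·d = -83 < 0  ⇒  outside

inside=no margin=5337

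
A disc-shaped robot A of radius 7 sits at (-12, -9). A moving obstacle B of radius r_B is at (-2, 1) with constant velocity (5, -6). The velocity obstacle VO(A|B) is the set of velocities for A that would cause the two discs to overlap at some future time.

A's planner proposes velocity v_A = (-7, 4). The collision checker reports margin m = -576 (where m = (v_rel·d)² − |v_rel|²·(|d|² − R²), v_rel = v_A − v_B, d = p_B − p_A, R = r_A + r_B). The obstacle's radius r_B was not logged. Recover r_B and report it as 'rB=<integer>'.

m = -576
d = (10, 10);  v_rel = (-12, 10),  |v_rel|² = 244
v_rel×d = (-12)·(10) − (10)·(10) = -220
since m = R²·244 − (-220)²:  R² = (48400 + -576) / 244 = 196
R = √196 = 14  ⇒  r_B = 14 − 7 = 7

rB=7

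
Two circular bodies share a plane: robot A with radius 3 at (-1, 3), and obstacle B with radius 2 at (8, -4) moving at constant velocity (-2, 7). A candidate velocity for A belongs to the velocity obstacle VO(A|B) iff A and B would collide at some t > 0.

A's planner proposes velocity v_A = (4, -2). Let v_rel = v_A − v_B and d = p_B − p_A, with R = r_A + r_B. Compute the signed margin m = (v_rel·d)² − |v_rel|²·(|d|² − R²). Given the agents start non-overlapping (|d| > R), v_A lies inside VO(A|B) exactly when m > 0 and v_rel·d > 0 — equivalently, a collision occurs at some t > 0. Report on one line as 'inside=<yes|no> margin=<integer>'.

d = (9, -7),  |d|² = 130;  R = 3+2 = 5,  c = 130−5² = 105
v_rel = (6, -9),  |v_rel|² = 117;  v_rel·d = (6)·(9) + (-9)·(-7) = 117
117·t² − 234·t + 105 = 0  ⇒  m = 117² − 117·105 = 1404
m = 1404 > 0,  v_rel·d = 117 > 0  ⇒  inside

inside=yes margin=1404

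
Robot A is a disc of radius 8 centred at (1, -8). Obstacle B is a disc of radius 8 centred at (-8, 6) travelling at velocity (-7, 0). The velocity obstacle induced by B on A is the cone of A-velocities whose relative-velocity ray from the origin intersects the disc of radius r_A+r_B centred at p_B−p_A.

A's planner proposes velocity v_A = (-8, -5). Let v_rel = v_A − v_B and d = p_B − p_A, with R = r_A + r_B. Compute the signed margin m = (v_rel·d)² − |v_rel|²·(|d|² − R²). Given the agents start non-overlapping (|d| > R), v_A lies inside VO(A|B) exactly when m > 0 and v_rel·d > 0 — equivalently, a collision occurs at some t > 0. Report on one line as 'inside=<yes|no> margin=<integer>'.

d = (-9, 14),  |d|² = 277;  R = 8+8 = 16,  c = 277−16² = 21
v_rel = (-1, -5),  |v_rel|² = 26;  v_rel·d = (-1)·(-9) + (-5)·(14) = -61
26·t² + 122·t + 21 = 0  ⇒  m = (-61)² − 26·21 = 3175
m = 3175 > 0,  v_rel·d = -61 < 0  ⇒  outside

inside=no margin=3175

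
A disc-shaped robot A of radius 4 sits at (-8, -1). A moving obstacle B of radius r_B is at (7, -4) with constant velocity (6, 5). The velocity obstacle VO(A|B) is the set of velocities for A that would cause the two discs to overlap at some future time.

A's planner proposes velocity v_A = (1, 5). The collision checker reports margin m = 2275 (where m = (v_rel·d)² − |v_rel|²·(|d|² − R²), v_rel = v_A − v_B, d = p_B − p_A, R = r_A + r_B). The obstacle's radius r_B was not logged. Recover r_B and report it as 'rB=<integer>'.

m = 2275
d = (15, -3);  v_rel = (-5, 0),  |v_rel|² = 25
v_rel×d = (-5)·(-3) − (0)·(15) = 15
since m = R²·25 − 15²:  R² = (225 + 2275) / 25 = 100
R = √100 = 10  ⇒  r_B = 10 − 4 = 6

rB=6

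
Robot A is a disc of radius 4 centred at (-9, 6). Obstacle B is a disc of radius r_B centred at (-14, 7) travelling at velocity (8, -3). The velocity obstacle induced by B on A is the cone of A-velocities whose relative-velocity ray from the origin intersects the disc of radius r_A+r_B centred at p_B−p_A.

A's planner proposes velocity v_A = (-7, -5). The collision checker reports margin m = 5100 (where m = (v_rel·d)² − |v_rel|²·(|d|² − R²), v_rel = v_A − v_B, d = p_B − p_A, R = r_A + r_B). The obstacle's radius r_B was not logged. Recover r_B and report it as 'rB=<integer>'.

m = 5100
d = (-5, 1);  v_rel = (-15, -2),  |v_rel|² = 229
v_rel×d = (-15)·(1) − (-2)·(-5) = -25
since m = R²·229 − (-25)²:  R² = (625 + 5100) / 229 = 25
R = √25 = 5  ⇒  r_B = 5 − 4 = 1

rB=1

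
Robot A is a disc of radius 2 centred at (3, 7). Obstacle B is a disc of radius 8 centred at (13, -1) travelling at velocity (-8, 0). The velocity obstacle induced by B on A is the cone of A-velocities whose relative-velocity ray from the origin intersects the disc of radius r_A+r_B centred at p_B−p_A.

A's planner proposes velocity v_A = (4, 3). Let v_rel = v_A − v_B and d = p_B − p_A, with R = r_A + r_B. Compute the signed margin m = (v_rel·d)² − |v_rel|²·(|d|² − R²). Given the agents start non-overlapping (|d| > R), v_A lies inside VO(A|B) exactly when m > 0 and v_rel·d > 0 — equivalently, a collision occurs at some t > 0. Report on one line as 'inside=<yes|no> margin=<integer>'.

d = (10, -8),  |d|² = 164;  R = 2+8 = 10,  c = 164−10² = 64
v_rel = (12, 3),  |v_rel|² = 153;  v_rel·d = (12)·(10) + (3)·(-8) = 96
153·t² − 192·t + 64 = 0  ⇒  m = 96² − 153·64 = -576
m = -576 < 0,  v_rel·d = 96 > 0  ⇒  outside

inside=no margin=-576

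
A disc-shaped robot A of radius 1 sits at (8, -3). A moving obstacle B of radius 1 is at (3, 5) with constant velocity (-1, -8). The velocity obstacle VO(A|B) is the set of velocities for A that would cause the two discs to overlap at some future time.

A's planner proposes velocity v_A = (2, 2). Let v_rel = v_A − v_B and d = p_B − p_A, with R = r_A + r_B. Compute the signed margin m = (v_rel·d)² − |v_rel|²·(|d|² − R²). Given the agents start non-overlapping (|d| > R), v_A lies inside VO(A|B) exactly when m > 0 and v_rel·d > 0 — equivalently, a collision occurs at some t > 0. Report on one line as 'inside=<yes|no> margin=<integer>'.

d = (-5, 8),  |d|² = 89;  R = 1+1 = 2,  c = 89−2² = 85
v_rel = (3, 10),  |v_rel|² = 109;  v_rel·d = (3)·(-5) + (10)·(8) = 65
109·t² − 130·t + 85 = 0  ⇒  m = 65² − 109·85 = -5040
m = -5040 < 0,  v_rel·d = 65 > 0  ⇒  outside

inside=no margin=-5040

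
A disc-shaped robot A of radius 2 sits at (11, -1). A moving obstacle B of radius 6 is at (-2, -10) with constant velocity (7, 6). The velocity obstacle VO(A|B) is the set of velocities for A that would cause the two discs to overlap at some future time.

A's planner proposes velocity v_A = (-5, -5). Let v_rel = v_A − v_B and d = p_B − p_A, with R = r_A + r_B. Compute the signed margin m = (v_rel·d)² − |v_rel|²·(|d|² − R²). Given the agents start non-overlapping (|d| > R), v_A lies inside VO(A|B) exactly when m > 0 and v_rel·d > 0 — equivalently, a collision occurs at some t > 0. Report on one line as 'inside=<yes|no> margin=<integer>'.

d = (-13, -9),  |d|² = 250;  R = 2+6 = 8,  c = 250−8² = 186
v_rel = (-12, -11),  |v_rel|² = 265;  v_rel·d = (-12)·(-13) + (-11)·(-9) = 255
265·t² − 510·t + 186 = 0  ⇒  m = 255² − 265·186 = 15735
m = 15735 > 0,  v_rel·d = 255 > 0  ⇒  inside

inside=yes margin=15735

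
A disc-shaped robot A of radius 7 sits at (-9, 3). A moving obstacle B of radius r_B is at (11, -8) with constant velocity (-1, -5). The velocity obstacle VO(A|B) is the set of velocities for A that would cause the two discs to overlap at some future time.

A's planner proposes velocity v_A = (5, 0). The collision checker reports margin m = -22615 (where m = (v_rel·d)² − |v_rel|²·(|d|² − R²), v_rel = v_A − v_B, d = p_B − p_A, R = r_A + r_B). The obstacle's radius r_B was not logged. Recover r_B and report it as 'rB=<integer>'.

m = -22615
d = (20, -11);  v_rel = (6, 5),  |v_rel|² = 61
v_rel×d = (6)·(-11) − (5)·(20) = -166
since m = R²·61 − (-166)²:  R² = (27556 + -22615) / 61 = 81
R = √81 = 9  ⇒  r_B = 9 − 7 = 2

rB=2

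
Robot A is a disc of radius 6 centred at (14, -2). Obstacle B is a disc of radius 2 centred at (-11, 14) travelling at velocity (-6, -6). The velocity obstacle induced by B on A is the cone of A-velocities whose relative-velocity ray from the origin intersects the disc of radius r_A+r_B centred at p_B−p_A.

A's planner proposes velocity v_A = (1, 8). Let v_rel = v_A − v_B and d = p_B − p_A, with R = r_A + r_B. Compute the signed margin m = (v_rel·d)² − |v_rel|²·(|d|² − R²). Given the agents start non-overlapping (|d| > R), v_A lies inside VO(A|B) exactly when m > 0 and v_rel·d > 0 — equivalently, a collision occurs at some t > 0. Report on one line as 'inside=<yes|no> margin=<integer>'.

d = (-25, 16),  |d|² = 881;  R = 6+2 = 8,  c = 881−8² = 817
v_rel = (7, 14),  |v_rel|² = 245;  v_rel·d = (7)·(-25) + (14)·(16) = 49
245·t² − 98·t + 817 = 0  ⇒  m = 49² − 245·817 = -197764
m = -197764 < 0,  v_rel·d = 49 > 0  ⇒  outside

inside=no margin=-197764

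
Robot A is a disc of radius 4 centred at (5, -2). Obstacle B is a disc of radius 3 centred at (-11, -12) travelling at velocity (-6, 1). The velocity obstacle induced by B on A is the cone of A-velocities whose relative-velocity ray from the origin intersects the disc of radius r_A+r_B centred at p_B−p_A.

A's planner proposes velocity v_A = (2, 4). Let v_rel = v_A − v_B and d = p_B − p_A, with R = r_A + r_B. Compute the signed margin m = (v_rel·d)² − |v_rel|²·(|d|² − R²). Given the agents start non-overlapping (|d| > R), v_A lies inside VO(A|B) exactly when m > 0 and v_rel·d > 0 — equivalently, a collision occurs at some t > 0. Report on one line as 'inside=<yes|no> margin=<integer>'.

d = (-16, -10),  |d|² = 356;  R = 4+3 = 7,  c = 356−7² = 307
v_rel = (8, 3),  |v_rel|² = 73;  v_rel·d = (8)·(-16) + (3)·(-10) = -158
73·t² + 316·t + 307 = 0  ⇒  m = (-158)² − 73·307 = 2553
m = 2553 > 0,  v_rel·d = -158 < 0  ⇒  outside

inside=no margin=2553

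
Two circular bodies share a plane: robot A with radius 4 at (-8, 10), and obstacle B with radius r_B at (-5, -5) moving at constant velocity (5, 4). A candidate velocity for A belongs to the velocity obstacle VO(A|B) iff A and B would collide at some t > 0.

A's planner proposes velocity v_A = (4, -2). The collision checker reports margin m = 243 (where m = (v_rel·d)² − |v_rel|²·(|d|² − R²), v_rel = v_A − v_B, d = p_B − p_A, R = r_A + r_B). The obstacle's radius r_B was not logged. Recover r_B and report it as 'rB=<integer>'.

m = 243
d = (3, -15);  v_rel = (-1, -6),  |v_rel|² = 37
v_rel×d = (-1)·(-15) − (-6)·(3) = 33
since m = R²·37 − 33²:  R² = (1089 + 243) / 37 = 36
R = √36 = 6  ⇒  r_B = 6 − 4 = 2

rB=2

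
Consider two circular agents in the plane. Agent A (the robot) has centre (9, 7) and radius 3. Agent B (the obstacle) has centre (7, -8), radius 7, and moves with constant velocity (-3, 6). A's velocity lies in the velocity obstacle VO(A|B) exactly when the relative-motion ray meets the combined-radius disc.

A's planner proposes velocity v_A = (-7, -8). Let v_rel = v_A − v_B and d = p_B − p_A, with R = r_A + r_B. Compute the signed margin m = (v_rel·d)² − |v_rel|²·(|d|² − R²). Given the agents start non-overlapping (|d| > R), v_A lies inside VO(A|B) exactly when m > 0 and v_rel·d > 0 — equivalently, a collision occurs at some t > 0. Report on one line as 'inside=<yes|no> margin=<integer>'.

d = (-2, -15),  |d|² = 229;  R = 3+7 = 10,  c = 229−10² = 129
v_rel = (-4, -14),  |v_rel|² = 212;  v_rel·d = (-4)·(-2) + (-14)·(-15) = 218
212·t² − 436·t + 129 = 0  ⇒  m = 218² − 212·129 = 20176
m = 20176 > 0,  v_rel·d = 218 > 0  ⇒  inside

inside=yes margin=20176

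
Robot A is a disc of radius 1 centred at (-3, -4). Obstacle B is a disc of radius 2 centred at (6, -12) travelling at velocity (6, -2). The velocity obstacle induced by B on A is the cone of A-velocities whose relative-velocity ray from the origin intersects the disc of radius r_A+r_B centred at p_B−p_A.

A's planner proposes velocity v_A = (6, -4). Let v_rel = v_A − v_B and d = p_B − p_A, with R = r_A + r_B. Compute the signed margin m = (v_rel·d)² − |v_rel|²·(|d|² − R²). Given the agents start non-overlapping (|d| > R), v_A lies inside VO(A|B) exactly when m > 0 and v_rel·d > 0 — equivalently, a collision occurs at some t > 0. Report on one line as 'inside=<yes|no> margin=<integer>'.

d = (9, -8),  |d|² = 145;  R = 1+2 = 3,  c = 145−3² = 136
v_rel = (0, -2),  |v_rel|² = 4;  v_rel·d = (0)·(9) + (-2)·(-8) = 16
4·t² − 32·t + 136 = 0  ⇒  m = 16² − 4·136 = -288
m = -288 < 0,  v_rel·d = 16 > 0  ⇒  outside

inside=no margin=-288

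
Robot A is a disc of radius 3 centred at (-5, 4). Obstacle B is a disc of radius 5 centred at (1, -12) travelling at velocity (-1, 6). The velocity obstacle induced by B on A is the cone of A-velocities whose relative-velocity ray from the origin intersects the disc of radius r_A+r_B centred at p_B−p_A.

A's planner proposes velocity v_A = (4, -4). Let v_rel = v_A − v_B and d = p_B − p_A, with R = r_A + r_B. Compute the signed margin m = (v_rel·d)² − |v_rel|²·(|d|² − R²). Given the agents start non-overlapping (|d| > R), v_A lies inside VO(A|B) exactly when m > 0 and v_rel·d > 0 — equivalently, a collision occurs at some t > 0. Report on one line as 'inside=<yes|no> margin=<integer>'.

d = (6, -16),  |d|² = 292;  R = 3+5 = 8,  c = 292−8² = 228
v_rel = (5, -10),  |v_rel|² = 125;  v_rel·d = (5)·(6) + (-10)·(-16) = 190
125·t² − 380·t + 228 = 0  ⇒  m = 190² − 125·228 = 7600
m = 7600 > 0,  v_rel·d = 190 > 0  ⇒  inside

inside=yes margin=7600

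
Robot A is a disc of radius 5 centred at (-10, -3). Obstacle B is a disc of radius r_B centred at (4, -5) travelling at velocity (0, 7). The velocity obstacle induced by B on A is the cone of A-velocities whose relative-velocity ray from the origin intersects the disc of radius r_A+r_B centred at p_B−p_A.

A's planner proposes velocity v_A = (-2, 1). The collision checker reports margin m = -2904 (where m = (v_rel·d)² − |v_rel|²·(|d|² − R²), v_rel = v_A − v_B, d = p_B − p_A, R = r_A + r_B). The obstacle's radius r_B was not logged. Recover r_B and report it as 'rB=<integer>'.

m = -2904
d = (14, -2);  v_rel = (-2, -6),  |v_rel|² = 40
v_rel×d = (-2)·(-2) − (-6)·(14) = 88
since m = R²·40 − 88²:  R² = (7744 + -2904) / 40 = 121
R = √121 = 11  ⇒  r_B = 11 − 5 = 6

rB=6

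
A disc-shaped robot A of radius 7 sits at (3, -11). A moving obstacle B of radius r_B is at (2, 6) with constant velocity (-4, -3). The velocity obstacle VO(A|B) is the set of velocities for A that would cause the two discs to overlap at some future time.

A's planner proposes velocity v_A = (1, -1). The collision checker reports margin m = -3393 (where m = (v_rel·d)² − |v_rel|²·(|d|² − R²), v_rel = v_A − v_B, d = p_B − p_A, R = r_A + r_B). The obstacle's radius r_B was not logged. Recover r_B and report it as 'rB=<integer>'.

m = -3393
d = (-1, 17);  v_rel = (5, 2),  |v_rel|² = 29
v_rel×d = (5)·(17) − (2)·(-1) = 87
since m = R²·29 − 87²:  R² = (7569 + -3393) / 29 = 144
R = √144 = 12  ⇒  r_B = 12 − 7 = 5

rB=5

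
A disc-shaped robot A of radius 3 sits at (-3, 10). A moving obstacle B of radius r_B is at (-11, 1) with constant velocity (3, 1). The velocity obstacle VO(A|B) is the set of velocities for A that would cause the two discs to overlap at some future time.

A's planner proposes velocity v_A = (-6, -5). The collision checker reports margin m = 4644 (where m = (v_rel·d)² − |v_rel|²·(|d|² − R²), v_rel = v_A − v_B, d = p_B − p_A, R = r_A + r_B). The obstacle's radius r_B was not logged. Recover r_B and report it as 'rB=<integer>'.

m = 4644
d = (-8, -9);  v_rel = (-9, -6),  |v_rel|² = 117
v_rel×d = (-9)·(-9) − (-6)·(-8) = 33
since m = R²·117 − 33²:  R² = (1089 + 4644) / 117 = 49
R = √49 = 7  ⇒  r_B = 7 − 3 = 4

rB=4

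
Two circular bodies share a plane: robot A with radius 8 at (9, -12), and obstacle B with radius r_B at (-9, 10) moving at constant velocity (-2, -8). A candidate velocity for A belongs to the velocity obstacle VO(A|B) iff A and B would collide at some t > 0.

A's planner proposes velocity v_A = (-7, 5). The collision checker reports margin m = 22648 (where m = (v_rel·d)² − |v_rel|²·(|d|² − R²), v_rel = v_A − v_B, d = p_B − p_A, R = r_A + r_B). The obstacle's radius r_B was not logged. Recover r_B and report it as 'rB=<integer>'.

m = 22648
d = (-18, 22);  v_rel = (-5, 13),  |v_rel|² = 194
v_rel×d = (-5)·(22) − (13)·(-18) = 124
since m = R²·194 − 124²:  R² = (15376 + 22648) / 194 = 196
R = √196 = 14  ⇒  r_B = 14 − 8 = 6

rB=6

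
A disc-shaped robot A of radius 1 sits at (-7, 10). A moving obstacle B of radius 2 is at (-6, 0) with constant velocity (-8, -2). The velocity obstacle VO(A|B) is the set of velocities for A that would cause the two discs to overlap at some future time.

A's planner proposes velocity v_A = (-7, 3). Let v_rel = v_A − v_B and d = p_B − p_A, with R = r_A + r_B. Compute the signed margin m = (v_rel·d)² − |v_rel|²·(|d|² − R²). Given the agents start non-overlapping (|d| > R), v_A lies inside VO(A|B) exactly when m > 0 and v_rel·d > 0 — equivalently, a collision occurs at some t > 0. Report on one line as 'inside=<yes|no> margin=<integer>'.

d = (1, -10),  |d|² = 101;  R = 1+2 = 3,  c = 101−3² = 92
v_rel = (1, 5),  |v_rel|² = 26;  v_rel·d = (1)·(1) + (5)·(-10) = -49
26·t² + 98·t + 92 = 0  ⇒  m = (-49)² − 26·92 = 9
m = 9 > 0,  v_rel·d = -49 < 0  ⇒  outside

inside=no margin=9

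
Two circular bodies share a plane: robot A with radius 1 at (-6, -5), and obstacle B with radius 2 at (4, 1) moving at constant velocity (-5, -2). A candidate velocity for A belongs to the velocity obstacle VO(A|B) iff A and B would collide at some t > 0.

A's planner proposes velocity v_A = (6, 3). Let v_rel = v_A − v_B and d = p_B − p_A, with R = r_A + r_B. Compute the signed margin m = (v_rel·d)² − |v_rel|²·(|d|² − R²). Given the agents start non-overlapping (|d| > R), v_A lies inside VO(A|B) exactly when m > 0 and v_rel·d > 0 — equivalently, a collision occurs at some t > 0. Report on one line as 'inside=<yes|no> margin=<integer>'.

d = (10, 6),  |d|² = 136;  R = 1+2 = 3,  c = 136−3² = 127
v_rel = (11, 5),  |v_rel|² = 146;  v_rel·d = (11)·(10) + (5)·(6) = 140
146·t² − 280·t + 127 = 0  ⇒  m = 140² − 146·127 = 1058
m = 1058 > 0,  v_rel·d = 140 > 0  ⇒  inside

inside=yes margin=1058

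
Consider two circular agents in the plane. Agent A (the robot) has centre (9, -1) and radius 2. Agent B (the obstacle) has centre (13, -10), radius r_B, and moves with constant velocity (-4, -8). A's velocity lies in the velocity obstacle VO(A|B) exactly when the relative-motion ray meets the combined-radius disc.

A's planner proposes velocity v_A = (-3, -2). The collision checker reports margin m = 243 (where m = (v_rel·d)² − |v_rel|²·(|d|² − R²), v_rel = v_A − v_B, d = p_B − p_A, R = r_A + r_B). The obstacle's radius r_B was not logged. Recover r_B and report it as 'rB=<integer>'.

m = 243
d = (4, -9);  v_rel = (1, 6),  |v_rel|² = 37
v_rel×d = (1)·(-9) − (6)·(4) = -33
since m = R²·37 − (-33)²:  R² = (1089 + 243) / 37 = 36
R = √36 = 6  ⇒  r_B = 6 − 2 = 4

rB=4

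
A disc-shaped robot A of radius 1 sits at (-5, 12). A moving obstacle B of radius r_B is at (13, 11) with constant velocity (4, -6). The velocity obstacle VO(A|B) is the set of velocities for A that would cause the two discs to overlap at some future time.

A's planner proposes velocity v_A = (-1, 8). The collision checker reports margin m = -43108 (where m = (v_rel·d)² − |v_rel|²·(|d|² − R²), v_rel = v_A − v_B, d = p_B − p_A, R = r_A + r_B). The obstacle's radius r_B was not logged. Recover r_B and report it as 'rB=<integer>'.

m = -43108
d = (18, -1);  v_rel = (-5, 14),  |v_rel|² = 221
v_rel×d = (-5)·(-1) − (14)·(18) = -247
since m = R²·221 − (-247)²:  R² = (61009 + -43108) / 221 = 81
R = √81 = 9  ⇒  r_B = 9 − 1 = 8

rB=8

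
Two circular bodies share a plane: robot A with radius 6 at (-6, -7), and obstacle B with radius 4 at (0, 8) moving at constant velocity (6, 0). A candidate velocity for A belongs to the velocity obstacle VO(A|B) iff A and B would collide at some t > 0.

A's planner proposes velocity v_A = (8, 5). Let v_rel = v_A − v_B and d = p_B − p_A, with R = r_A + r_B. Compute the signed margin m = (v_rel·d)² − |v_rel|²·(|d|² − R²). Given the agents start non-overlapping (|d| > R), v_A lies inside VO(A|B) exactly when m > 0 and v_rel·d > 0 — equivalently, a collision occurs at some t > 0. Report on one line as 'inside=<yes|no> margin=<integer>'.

d = (6, 15),  |d|² = 261;  R = 6+4 = 10,  c = 261−10² = 161
v_rel = (2, 5),  |v_rel|² = 29;  v_rel·d = (2)·(6) + (5)·(15) = 87
29·t² − 174·t + 161 = 0  ⇒  m = 87² − 29·161 = 2900
m = 2900 > 0,  v_rel·d = 87 > 0  ⇒  inside

inside=yes margin=2900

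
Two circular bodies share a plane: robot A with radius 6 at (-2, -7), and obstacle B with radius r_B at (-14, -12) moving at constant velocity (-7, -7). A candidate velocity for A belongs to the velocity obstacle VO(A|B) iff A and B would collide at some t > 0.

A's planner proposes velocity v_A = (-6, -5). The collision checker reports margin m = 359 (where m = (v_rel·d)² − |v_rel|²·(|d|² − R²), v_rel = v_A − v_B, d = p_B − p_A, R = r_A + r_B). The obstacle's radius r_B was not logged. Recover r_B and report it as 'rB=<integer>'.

m = 359
d = (-12, -5);  v_rel = (1, 2),  |v_rel|² = 5
v_rel×d = (1)·(-5) − (2)·(-12) = 19
since m = R²·5 − 19²:  R² = (361 + 359) / 5 = 144
R = √144 = 12  ⇒  r_B = 12 − 6 = 6

rB=6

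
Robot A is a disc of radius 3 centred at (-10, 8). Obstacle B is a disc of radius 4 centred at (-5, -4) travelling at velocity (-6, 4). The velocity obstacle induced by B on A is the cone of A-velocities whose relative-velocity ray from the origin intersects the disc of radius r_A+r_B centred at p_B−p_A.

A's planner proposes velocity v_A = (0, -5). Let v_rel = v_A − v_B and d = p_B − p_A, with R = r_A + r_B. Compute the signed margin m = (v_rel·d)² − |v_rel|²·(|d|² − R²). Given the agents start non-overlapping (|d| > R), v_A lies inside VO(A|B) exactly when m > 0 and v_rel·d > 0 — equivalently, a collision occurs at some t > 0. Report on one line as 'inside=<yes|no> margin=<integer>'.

d = (5, -12),  |d|² = 169;  R = 3+4 = 7,  c = 169−7² = 120
v_rel = (6, -9),  |v_rel|² = 117;  v_rel·d = (6)·(5) + (-9)·(-12) = 138
117·t² − 276·t + 120 = 0  ⇒  m = 138² − 117·120 = 5004
m = 5004 > 0,  v_rel·d = 138 > 0  ⇒  inside

inside=yes margin=5004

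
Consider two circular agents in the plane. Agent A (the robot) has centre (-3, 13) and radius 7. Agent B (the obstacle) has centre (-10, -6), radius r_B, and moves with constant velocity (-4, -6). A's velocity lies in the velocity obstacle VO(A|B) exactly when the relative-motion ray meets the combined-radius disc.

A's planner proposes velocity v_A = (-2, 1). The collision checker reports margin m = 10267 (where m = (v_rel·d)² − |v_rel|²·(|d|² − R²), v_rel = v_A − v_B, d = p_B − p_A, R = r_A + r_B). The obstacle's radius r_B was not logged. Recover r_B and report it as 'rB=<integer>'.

m = 10267
d = (-7, -19);  v_rel = (2, 7),  |v_rel|² = 53
v_rel×d = (2)·(-19) − (7)·(-7) = 11
since m = R²·53 − 11²:  R² = (121 + 10267) / 53 = 196
R = √196 = 14  ⇒  r_B = 14 − 7 = 7

rB=7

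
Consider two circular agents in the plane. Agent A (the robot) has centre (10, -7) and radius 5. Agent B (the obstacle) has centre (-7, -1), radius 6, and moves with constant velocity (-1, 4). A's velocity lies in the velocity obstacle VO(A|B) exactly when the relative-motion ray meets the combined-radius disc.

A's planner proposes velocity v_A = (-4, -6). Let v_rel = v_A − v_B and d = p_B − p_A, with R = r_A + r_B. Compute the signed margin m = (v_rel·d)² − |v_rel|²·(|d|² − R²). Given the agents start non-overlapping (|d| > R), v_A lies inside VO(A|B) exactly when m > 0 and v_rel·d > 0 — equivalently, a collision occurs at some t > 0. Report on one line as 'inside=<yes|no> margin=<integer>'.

d = (-17, 6),  |d|² = 325;  R = 5+6 = 11,  c = 325−11² = 204
v_rel = (-3, -10),  |v_rel|² = 109;  v_rel·d = (-3)·(-17) + (-10)·(6) = -9
109·t² + 18·t + 204 = 0  ⇒  m = (-9)² − 109·204 = -22155
m = -22155 < 0,  v_rel·d = -9 < 0  ⇒  outside

inside=no margin=-22155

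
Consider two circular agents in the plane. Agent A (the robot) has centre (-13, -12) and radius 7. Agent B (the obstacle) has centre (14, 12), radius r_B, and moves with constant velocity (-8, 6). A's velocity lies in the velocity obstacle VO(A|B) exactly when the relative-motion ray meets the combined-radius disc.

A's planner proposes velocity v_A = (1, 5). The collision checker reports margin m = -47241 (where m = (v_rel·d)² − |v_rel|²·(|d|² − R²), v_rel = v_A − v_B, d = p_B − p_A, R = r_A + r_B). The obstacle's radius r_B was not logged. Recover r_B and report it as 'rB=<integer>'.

m = -47241
d = (27, 24);  v_rel = (9, -1),  |v_rel|² = 82
v_rel×d = (9)·(24) − (-1)·(27) = 243
since m = R²·82 − 243²:  R² = (59049 + -47241) / 82 = 144
R = √144 = 12  ⇒  r_B = 12 − 7 = 5

rB=5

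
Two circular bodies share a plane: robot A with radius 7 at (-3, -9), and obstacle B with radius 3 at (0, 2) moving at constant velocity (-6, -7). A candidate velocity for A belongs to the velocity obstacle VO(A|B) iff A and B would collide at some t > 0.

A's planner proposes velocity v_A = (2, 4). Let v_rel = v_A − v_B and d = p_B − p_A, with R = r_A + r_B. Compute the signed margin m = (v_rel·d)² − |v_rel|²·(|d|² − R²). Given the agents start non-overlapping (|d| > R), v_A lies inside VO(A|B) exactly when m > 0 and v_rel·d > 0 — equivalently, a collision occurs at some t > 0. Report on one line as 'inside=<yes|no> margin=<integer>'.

d = (3, 11),  |d|² = 130;  R = 7+3 = 10,  c = 130−10² = 30
v_rel = (8, 11),  |v_rel|² = 185;  v_rel·d = (8)·(3) + (11)·(11) = 145
185·t² − 290·t + 30 = 0  ⇒  m = 145² − 185·30 = 15475
m = 15475 > 0,  v_rel·d = 145 > 0  ⇒  inside

inside=yes margin=15475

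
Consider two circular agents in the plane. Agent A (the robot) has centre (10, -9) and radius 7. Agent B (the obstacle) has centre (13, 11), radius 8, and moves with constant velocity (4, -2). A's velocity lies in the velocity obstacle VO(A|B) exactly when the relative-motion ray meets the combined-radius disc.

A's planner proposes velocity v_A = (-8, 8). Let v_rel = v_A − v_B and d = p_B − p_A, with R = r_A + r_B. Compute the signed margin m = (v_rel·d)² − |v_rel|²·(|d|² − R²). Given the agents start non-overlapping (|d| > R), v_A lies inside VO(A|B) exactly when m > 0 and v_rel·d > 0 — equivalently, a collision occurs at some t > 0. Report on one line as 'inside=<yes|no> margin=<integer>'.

d = (3, 20),  |d|² = 409;  R = 7+8 = 15,  c = 409−15² = 184
v_rel = (-12, 10),  |v_rel|² = 244;  v_rel·d = (-12)·(3) + (10)·(20) = 164
244·t² − 328·t + 184 = 0  ⇒  m = 164² − 244·184 = -18000
m = -18000 < 0,  v_rel·d = 164 > 0  ⇒  outside

inside=no margin=-18000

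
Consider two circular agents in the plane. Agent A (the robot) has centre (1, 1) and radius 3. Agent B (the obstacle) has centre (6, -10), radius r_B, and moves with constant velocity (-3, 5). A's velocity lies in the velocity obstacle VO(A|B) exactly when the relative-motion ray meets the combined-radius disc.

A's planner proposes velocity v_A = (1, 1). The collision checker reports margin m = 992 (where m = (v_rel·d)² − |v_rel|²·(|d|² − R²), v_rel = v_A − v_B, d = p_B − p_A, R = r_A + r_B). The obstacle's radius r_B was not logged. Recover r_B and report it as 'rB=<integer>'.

m = 992
d = (5, -11);  v_rel = (4, -4),  |v_rel|² = 32
v_rel×d = (4)·(-11) − (-4)·(5) = -24
since m = R²·32 − (-24)²:  R² = (576 + 992) / 32 = 49
R = √49 = 7  ⇒  r_B = 7 − 3 = 4

rB=4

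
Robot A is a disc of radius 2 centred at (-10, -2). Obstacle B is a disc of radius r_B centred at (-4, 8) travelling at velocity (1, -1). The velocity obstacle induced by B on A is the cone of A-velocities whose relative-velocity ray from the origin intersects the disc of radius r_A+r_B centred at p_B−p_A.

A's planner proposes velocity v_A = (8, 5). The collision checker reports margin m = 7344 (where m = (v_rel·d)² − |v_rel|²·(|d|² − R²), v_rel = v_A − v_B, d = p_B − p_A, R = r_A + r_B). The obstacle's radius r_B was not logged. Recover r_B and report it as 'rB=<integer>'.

m = 7344
d = (6, 10);  v_rel = (7, 6),  |v_rel|² = 85
v_rel×d = (7)·(10) − (6)·(6) = 34
since m = R²·85 − 34²:  R² = (1156 + 7344) / 85 = 100
R = √100 = 10  ⇒  r_B = 10 − 2 = 8

rB=8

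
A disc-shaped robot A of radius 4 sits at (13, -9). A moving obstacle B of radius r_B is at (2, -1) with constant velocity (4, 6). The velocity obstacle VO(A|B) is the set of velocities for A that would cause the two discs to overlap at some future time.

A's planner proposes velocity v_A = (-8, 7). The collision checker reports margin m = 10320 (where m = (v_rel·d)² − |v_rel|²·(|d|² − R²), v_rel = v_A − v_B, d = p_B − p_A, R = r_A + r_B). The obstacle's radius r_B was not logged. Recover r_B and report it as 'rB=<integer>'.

m = 10320
d = (-11, 8);  v_rel = (-12, 1),  |v_rel|² = 145
v_rel×d = (-12)·(8) − (1)·(-11) = -85
since m = R²·145 − (-85)²:  R² = (7225 + 10320) / 145 = 121
R = √121 = 11  ⇒  r_B = 11 − 4 = 7

rB=7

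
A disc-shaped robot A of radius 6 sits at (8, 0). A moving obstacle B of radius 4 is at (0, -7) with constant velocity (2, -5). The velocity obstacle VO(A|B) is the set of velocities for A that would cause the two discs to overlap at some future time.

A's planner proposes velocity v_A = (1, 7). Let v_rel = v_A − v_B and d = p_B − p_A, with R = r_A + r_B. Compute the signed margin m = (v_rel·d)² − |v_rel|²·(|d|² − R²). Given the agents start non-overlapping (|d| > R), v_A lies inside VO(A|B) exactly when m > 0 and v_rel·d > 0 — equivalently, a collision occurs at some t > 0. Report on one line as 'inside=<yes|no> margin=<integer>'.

d = (-8, -7),  |d|² = 113;  R = 6+4 = 10,  c = 113−10² = 13
v_rel = (-1, 12),  |v_rel|² = 145;  v_rel·d = (-1)·(-8) + (12)·(-7) = -76
145·t² + 152·t + 13 = 0  ⇒  m = (-76)² − 145·13 = 3891
m = 3891 > 0,  v_rel·d = -76 < 0  ⇒  outside

inside=no margin=3891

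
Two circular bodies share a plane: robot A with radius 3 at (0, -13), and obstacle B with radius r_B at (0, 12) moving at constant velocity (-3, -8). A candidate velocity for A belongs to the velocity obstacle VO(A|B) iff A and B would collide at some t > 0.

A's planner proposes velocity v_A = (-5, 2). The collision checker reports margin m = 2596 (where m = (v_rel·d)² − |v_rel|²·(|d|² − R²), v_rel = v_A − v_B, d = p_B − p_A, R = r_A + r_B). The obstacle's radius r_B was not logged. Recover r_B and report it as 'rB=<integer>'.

m = 2596
d = (0, 25);  v_rel = (-2, 10),  |v_rel|² = 104
v_rel×d = (-2)·(25) − (10)·(0) = -50
since m = R²·104 − (-50)²:  R² = (2500 + 2596) / 104 = 49
R = √49 = 7  ⇒  r_B = 7 − 3 = 4

rB=4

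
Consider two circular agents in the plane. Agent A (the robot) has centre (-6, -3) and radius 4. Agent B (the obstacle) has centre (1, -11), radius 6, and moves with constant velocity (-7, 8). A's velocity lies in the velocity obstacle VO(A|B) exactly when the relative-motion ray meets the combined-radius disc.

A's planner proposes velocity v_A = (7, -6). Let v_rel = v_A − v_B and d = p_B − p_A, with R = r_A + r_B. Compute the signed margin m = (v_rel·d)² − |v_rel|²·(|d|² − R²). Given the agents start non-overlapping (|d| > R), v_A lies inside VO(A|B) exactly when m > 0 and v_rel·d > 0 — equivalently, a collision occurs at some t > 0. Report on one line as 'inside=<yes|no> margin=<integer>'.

d = (7, -8),  |d|² = 113;  R = 4+6 = 10,  c = 113−10² = 13
v_rel = (14, -14),  |v_rel|² = 392;  v_rel·d = (14)·(7) + (-14)·(-8) = 210
392·t² − 420·t + 13 = 0  ⇒  m = 210² − 392·13 = 39004
m = 39004 > 0,  v_rel·d = 210 > 0  ⇒  inside

inside=yes margin=39004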